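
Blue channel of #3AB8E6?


Color: #3AB8E6
R = 3A = 58
G = B8 = 184
B = E6 = 230
Blue = 230


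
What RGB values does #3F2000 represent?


3F → 63 (R)
20 → 32 (G)
00 → 0 (B)
= RGB(63, 32, 0)


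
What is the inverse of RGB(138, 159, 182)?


Invert: (255-R, 255-G, 255-B)
R: 255-138 = 117
G: 255-159 = 96
B: 255-182 = 73
= RGB(117, 96, 73)


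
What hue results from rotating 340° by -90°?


New hue = (H + rotation) mod 360
New hue = (340 -90) mod 360
= 250 mod 360
= 250°


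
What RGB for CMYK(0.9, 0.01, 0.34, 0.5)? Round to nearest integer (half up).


R = 255 × (1-C) × (1-K) = 255 × 0.10 × 0.50 = 12.75 → 13
G = 255 × (1-M) × (1-K) = 255 × 0.99 × 0.50 = 126.225 → 126
B = 255 × (1-Y) × (1-K) = 255 × 0.66 × 0.50 = 84.15 → 84
= RGB(13, 126, 84)


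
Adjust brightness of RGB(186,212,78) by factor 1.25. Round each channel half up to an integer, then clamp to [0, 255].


Multiply each channel by 1.25, round half up, clamp to [0, 255]
R: 186×1.25 = 232.5 → round → 233
G: 212×1.25 = 265 → clamp → 255
B: 78×1.25 = 97.5 → round → 98
= RGB(233, 255, 98)


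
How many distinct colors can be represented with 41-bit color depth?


Colors = 2^bits = 2^41
= 2,199,023,255,552 colors


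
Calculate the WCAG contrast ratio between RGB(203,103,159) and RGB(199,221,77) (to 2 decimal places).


Linearize each sRGB channel c=v/255: c/12.92 if c ≤ 0.04045 else ((c+0.055)/1.055)^2.4
L = 0.2126×R_lin + 0.7152×G_lin + 0.0722×B_lin
Color 1 (203,103,159):
  R=203: 203/255≈0.7961 > 0.04045 → ((0.7961+0.055)/1.055)^2.4 ≈ 0.59720
  G=103: 103/255≈0.4039 > 0.04045 → ((0.4039+0.055)/1.055)^2.4 ≈ 0.13563
  B=159: 159/255≈0.6235 > 0.04045 → ((0.6235+0.055)/1.055)^2.4 ≈ 0.34670
  L1 = 0.2126×0.59720 + 0.7152×0.13563 + 0.0722×0.34670 ≈ 0.24900
Color 2 (199,221,77):
  R=199: 199/255≈0.7804 > 0.04045 → ((0.7804+0.055)/1.055)^2.4 ≈ 0.57112
  G=221: 221/255≈0.8667 > 0.04045 → ((0.8667+0.055)/1.055)^2.4 ≈ 0.72306
  B=77: 77/255≈0.3020 > 0.04045 → ((0.3020+0.055)/1.055)^2.4 ≈ 0.07421
  L2 = 0.2126×0.57112 + 0.7152×0.72306 + 0.0722×0.07421 ≈ 0.64391
Lighter = 0.64391, Darker = 0.24900
Ratio = (L_lighter + 0.05) / (L_darker + 0.05)
Ratio = (0.64391 + 0.05) / (0.24900 + 0.05) = 0.69391 / 0.29900 ≈ 2.3207
Ratio ≈ 2.32:1


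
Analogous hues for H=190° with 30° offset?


Base hue: 190°
Left analog: (190 - 30) mod 360 = 160°
Right analog: (190 + 30) mod 360 = 220°
Analogous hues = 160° and 220°


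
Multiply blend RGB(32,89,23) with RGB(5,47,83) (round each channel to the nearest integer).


Multiply: C = A×B/255, rounded to nearest integer
R: 32×5/255 = 160/255 ≈ 0.627 → 1
G: 89×47/255 = 4183/255 ≈ 16.404 → 16
B: 23×83/255 = 1909/255 ≈ 7.486 → 7
= RGB(1, 16, 7)


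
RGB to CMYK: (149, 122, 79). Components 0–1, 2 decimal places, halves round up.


R'=149/255≈0.5843, G'=122/255≈0.4784, B'=79/255≈0.3098
K = 1 - max(R',G',B') = 1 - 149/255 = 106/255 = 0.41568… → 0.42
(1-R'-K)/(1-K) simplifies to (max-R)/max with max = 149:
C = (149-149)/149 = 0/149 = 0 → 0.00
M = (149-122)/149 = 27/149 = 0.18120… → 0.18
Y = (149-79)/149 = 70/149 = 0.46979… → 0.47
= CMYK(0.00, 0.18, 0.47, 0.42)


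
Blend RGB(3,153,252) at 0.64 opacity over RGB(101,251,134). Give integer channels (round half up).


C = α×F + (1-α)×B, with 1-α = 0.36
R: 0.64×3 + 0.36×101 = 1.92 + 36.36 = 38.28 → 38
G: 0.64×153 + 0.36×251 = 97.92 + 90.36 = 188.28 → 188
B: 0.64×252 + 0.36×134 = 161.28 + 48.24 = 209.52 → 210
= RGB(38, 188, 210)


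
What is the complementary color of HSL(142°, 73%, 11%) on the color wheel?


Complement = opposite side of color wheel = hue + 180°
H' = (142 + 180) mod 360 = 322°
S and L unchanged.
= HSL(322°, 73%, 11%)


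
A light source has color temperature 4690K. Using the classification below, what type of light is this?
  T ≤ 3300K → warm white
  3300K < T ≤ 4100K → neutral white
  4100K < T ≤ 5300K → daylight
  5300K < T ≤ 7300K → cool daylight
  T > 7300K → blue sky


Temperature: 4690K
4100K < 4690K ≤ 5300K → daylight
Classification: daylight


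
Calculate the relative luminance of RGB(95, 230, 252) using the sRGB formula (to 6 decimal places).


Linearize each channel (sRGB transfer function): c = v/255; c_lin = c/12.92 if c ≤ 0.04045, else ((c+0.055)/1.055)^2.4
  R: 95/255 ≈ 0.372549 > 0.04045 → ((0.372549+0.055)/1.055)^2.4 ≈ 0.114435
  G: 230/255 ≈ 0.901961 > 0.04045 → ((0.901961+0.055)/1.055)^2.4 ≈ 0.791298
  B: 252/255 ≈ 0.988235 > 0.04045 → ((0.988235+0.055)/1.055)^2.4 ≈ 0.973445
R_lin = 0.114435, G_lin = 0.791298, B_lin = 0.973445
L = 0.2126×R + 0.7152×G + 0.0722×B
L = 0.2126×0.114435 + 0.7152×0.791298 + 0.0722×0.973445
L ≈ 0.660548


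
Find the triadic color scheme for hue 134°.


Triadic: equally spaced at 120° intervals
H1 = 134°
H2 = (134 + 120) mod 360 = 254°
H3 = (134 + 240) mod 360 = 14°
Triadic = 134°, 254°, 14°


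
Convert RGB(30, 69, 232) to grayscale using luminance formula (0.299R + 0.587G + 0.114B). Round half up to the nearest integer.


Gray = 0.299×R + 0.587×G + 0.114×B
Gray = 0.299×30 + 0.587×69 + 0.114×232
Gray = 8.970 + 40.503 + 26.448
Gray = 75.921 → round half up → 76
Gray = 76


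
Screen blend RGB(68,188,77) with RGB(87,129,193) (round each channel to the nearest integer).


Screen: C = 255 - (255-A)×(255-B)/255, rounded to nearest integer
R: 255 - (255-68)×(255-87)/255 = 255 - 31416/255 ≈ 255 - 123.200 = 131.800 → 132
G: 255 - (255-188)×(255-129)/255 = 255 - 8442/255 ≈ 255 - 33.106 = 221.894 → 222
B: 255 - (255-77)×(255-193)/255 = 255 - 11036/255 ≈ 255 - 43.278 = 211.722 → 212
= RGB(132, 222, 212)


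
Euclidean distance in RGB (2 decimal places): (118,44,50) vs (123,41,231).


d = √[(R₁-R₂)² + (G₁-G₂)² + (B₁-B₂)²]
d = √[(118-123)² + (44-41)² + (50-231)²]
d = √[25 + 9 + 32761]
d = √32795
d ≈ 181.09


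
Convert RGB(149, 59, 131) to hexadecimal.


R = 149 → 95 (hex)
G = 59 → 3B (hex)
B = 131 → 83 (hex)
Hex = #953B83


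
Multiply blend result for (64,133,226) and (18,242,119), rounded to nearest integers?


Multiply: C = A×B/255, rounded to nearest integer
R: 64×18/255 = 1152/255 ≈ 4.518 → 5
G: 133×242/255 = 32186/255 ≈ 126.220 → 126
B: 226×119/255 = 26894/255 ≈ 105.467 → 105
= RGB(5, 126, 105)


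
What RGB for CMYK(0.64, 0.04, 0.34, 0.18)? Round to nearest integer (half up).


R = 255 × (1-C) × (1-K) = 255 × 0.36 × 0.82 = 75.276 → 75
G = 255 × (1-M) × (1-K) = 255 × 0.96 × 0.82 = 200.736 → 201
B = 255 × (1-Y) × (1-K) = 255 × 0.66 × 0.82 = 138.006 → 138
= RGB(75, 201, 138)


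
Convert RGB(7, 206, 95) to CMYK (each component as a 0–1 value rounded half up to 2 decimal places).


R'=7/255≈0.0275, G'=206/255≈0.8078, B'=95/255≈0.3725
K = 1 - max(R',G',B') = 1 - 206/255 = 49/255 = 0.19215… → 0.19
(1-R'-K)/(1-K) simplifies to (max-R)/max with max = 206:
C = (206-7)/206 = 199/206 = 0.96601… → 0.97
M = (206-206)/206 = 0/206 = 0 → 0.00
Y = (206-95)/206 = 111/206 = 0.53883… → 0.54
= CMYK(0.97, 0.00, 0.54, 0.19)


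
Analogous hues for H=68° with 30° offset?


Base hue: 68°
Left analog: (68 - 30) mod 360 = 38°
Right analog: (68 + 30) mod 360 = 98°
Analogous hues = 38° and 98°


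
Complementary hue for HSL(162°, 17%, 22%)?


Complement = opposite side of color wheel = hue + 180°
H' = (162 + 180) mod 360 = 342°
S and L unchanged.
= HSL(342°, 17%, 22%)


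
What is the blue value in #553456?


Color: #553456
R = 55 = 85
G = 34 = 52
B = 56 = 86
Blue = 86


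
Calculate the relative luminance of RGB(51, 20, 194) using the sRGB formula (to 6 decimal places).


Linearize each channel (sRGB transfer function): c = v/255; c_lin = c/12.92 if c ≤ 0.04045, else ((c+0.055)/1.055)^2.4
  R: 51/255 ≈ 0.200000 > 0.04045 → ((0.200000+0.055)/1.055)^2.4 ≈ 0.033105
  G: 20/255 ≈ 0.078431 > 0.04045 → ((0.078431+0.055)/1.055)^2.4 ≈ 0.006995
  B: 194/255 ≈ 0.760784 > 0.04045 → ((0.760784+0.055)/1.055)^2.4 ≈ 0.539479
R_lin = 0.033105, G_lin = 0.006995, B_lin = 0.539479
L = 0.2126×R + 0.7152×G + 0.0722×B
L = 0.2126×0.033105 + 0.7152×0.006995 + 0.0722×0.539479
L ≈ 0.050992


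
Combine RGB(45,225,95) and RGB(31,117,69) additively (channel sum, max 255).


Additive: each channel = min(255, C₁+C₂)
R: 45+31 = 76 → 76
G: 225+117 = 342 → 255
B: 95+69 = 164 → 164
= RGB(76, 255, 164)


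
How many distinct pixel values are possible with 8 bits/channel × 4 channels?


Total bits = 8 bits/channel × 4 channels = 32 bits
Distinct pixel values = 2^32
= 4,294,967,296 pixel values


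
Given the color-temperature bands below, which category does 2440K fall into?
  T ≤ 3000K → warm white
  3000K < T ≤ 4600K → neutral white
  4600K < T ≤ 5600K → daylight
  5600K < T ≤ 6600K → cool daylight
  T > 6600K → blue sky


Temperature: 2440K
2440K ≤ 3000K → warm white
Classification: warm white


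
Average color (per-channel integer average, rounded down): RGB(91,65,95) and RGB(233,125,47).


Midpoint: each channel = ⌊(C₁+C₂)/2⌋
R: ⌊(91+233)/2⌋ = 162
G: ⌊(65+125)/2⌋ = 95
B: ⌊(95+47)/2⌋ = 71
= RGB(162, 95, 71)


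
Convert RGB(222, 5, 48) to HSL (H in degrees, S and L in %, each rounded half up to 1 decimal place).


Normalize: R'=222/255≈0.8706, G'=5/255≈0.0196, B'=48/255≈0.1882
Max=222/255, Min=5/255, Δ=Max-Min=217/255
L = (Max+Min)/2 = (222+5)/510 = 227/510 = 0.44509… → L = 44.5%
L ≤ 0.5 → S = Δ/(Max+Min) = 217/(222+5) = 217/227 = 0.95594… → S = 95.6%
(the 1/255 factors cancel in S and H, so raw channel differences can be used)
Max is R' → H = 60 × (((G-B)/Δ) mod 6) = 60 × (((5-48)/217) mod 6)
  (-43)/217 = -0.1981…; negative, so add 6 → 5.8018…
  H = 60 × 5.8018… = 348.110…° → H = 348.1°
= HSL(348.1°, 95.6%, 44.5%)


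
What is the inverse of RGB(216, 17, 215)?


Invert: (255-R, 255-G, 255-B)
R: 255-216 = 39
G: 255-17 = 238
B: 255-215 = 40
= RGB(39, 238, 40)


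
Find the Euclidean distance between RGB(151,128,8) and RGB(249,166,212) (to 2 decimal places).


d = √[(R₁-R₂)² + (G₁-G₂)² + (B₁-B₂)²]
d = √[(151-249)² + (128-166)² + (8-212)²]
d = √[9604 + 1444 + 41616]
d = √52664
d ≈ 229.49


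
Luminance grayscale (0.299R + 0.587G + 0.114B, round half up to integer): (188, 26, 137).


Gray = 0.299×R + 0.587×G + 0.114×B
Gray = 0.299×188 + 0.587×26 + 0.114×137
Gray = 56.212 + 15.262 + 15.618
Gray = 87.092 → round half up → 87
Gray = 87


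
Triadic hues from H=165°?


Triadic: equally spaced at 120° intervals
H1 = 165°
H2 = (165 + 120) mod 360 = 285°
H3 = (165 + 240) mod 360 = 45°
Triadic = 165°, 285°, 45°


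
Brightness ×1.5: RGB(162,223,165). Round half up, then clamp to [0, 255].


Multiply each channel by 1.5, round half up, clamp to [0, 255]
R: 162×1.5 = 243
G: 223×1.5 = 334.5 → round → 335 → clamp → 255
B: 165×1.5 = 247.5 → round → 248
= RGB(243, 255, 248)


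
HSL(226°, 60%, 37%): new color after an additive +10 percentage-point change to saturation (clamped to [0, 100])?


Original S = 60%
Adjustment = +10 percentage points
New S = 60 + (10) = 70
Clamp to [0, 100] → 70
= HSL(226°, 70%, 37%)


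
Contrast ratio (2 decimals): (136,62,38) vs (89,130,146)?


Linearize each sRGB channel c=v/255: c/12.92 if c ≤ 0.04045 else ((c+0.055)/1.055)^2.4
L = 0.2126×R_lin + 0.7152×G_lin + 0.0722×B_lin
Color 1 (136,62,38):
  R=136: 136/255≈0.5333 > 0.04045 → ((0.5333+0.055)/1.055)^2.4 ≈ 0.24620
  G=62: 62/255≈0.2431 > 0.04045 → ((0.2431+0.055)/1.055)^2.4 ≈ 0.04817
  B=38: 38/255≈0.1490 > 0.04045 → ((0.1490+0.055)/1.055)^2.4 ≈ 0.01938
  L1 = 0.2126×0.24620 + 0.7152×0.04817 + 0.0722×0.01938 ≈ 0.08819
Color 2 (89,130,146):
  R=89: 89/255≈0.3490 > 0.04045 → ((0.3490+0.055)/1.055)^2.4 ≈ 0.09990
  G=130: 130/255≈0.5098 > 0.04045 → ((0.5098+0.055)/1.055)^2.4 ≈ 0.22323
  B=146: 146/255≈0.5725 > 0.04045 → ((0.5725+0.055)/1.055)^2.4 ≈ 0.28744
  L2 = 0.2126×0.09990 + 0.7152×0.22323 + 0.0722×0.28744 ≈ 0.20164
Lighter = 0.20164, Darker = 0.08819
Ratio = (L_lighter + 0.05) / (L_darker + 0.05)
Ratio = (0.20164 + 0.05) / (0.08819 + 0.05) = 0.25164 / 0.13819 ≈ 1.8209
Ratio ≈ 1.82:1


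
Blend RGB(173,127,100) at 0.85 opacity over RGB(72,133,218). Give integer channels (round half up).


C = α×F + (1-α)×B, with 1-α = 0.15
R: 0.85×173 + 0.15×72 = 147.05 + 10.80 = 157.85 → 158
G: 0.85×127 + 0.15×133 = 107.95 + 19.95 = 127.90 → 128
B: 0.85×100 + 0.15×218 = 85.00 + 32.70 = 117.70 → 118
= RGB(158, 128, 118)


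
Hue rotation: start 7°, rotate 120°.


New hue = (H + rotation) mod 360
New hue = (7 + 120) mod 360
= 127 mod 360
= 127°


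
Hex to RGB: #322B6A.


32 → 50 (R)
2B → 43 (G)
6A → 106 (B)
= RGB(50, 43, 106)


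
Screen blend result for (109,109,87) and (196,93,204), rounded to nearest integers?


Screen: C = 255 - (255-A)×(255-B)/255, rounded to nearest integer
R: 255 - (255-109)×(255-196)/255 = 255 - 8614/255 ≈ 255 - 33.780 = 221.220 → 221
G: 255 - (255-109)×(255-93)/255 = 255 - 23652/255 ≈ 255 - 92.753 = 162.247 → 162
B: 255 - (255-87)×(255-204)/255 = 255 - 8568/255 ≈ 255 - 33.600 = 221.400 → 221
= RGB(221, 162, 221)


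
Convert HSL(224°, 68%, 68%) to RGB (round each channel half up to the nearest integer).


H=224°, S=0.68, L=0.68
C = (1-|2L-1|)×S = (1-|0.36|)×0.68 = 0.4352
H' = H/60 = 224/60 ≈ 3.7333; X = C×(1-|H' mod 2 - 1|) ≈ 0.1161
m = L - C/2 = 0.68 - 0.2176 = 0.4624
Sector ⌊H'⌋ = 3 → (R',G',B') = (0.0, ≈0.1161, 0.4352)
RGB = ((R'+m)×255, (G'+m)×255, (B'+m)×255) = (117.912, 147.5056, 228.888)
Round half up → RGB(118, 148, 229)


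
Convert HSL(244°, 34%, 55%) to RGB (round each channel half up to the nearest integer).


H=244°, S=0.34, L=0.55
C = (1-|2L-1|)×S = (1-|0.10|)×0.34 = 0.306
H' = H/60 = 244/60 ≈ 4.0667; X = C×(1-|H' mod 2 - 1|) = 0.0204
m = L - C/2 = 0.55 - 0.153 = 0.397
Sector ⌊H'⌋ = 4 → (R',G',B') = (0.0204, 0.0, 0.306)
RGB = ((R'+m)×255, (G'+m)×255, (B'+m)×255) = (106.437, 101.235, 179.265)
Round half up → RGB(106, 101, 179)


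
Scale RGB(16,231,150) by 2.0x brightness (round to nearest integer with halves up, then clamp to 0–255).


Multiply each channel by 2.0, round half up, clamp to [0, 255]
R: 16×2.0 = 32
G: 231×2.0 = 462 → clamp → 255
B: 150×2.0 = 300 → clamp → 255
= RGB(32, 255, 255)


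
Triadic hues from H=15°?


Triadic: equally spaced at 120° intervals
H1 = 15°
H2 = (15 + 120) mod 360 = 135°
H3 = (15 + 240) mod 360 = 255°
Triadic = 15°, 135°, 255°


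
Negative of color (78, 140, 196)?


Invert: (255-R, 255-G, 255-B)
R: 255-78 = 177
G: 255-140 = 115
B: 255-196 = 59
= RGB(177, 115, 59)


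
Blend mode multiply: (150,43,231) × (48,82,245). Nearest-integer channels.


Multiply: C = A×B/255, rounded to nearest integer
R: 150×48/255 = 7200/255 ≈ 28.235 → 28
G: 43×82/255 = 3526/255 ≈ 13.827 → 14
B: 231×245/255 = 56595/255 ≈ 221.941 → 222
= RGB(28, 14, 222)


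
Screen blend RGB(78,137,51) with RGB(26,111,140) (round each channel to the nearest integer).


Screen: C = 255 - (255-A)×(255-B)/255, rounded to nearest integer
R: 255 - (255-78)×(255-26)/255 = 255 - 40533/255 ≈ 255 - 158.953 = 96.047 → 96
G: 255 - (255-137)×(255-111)/255 = 255 - 16992/255 ≈ 255 - 66.635 = 188.365 → 188
B: 255 - (255-51)×(255-140)/255 = 255 - 23460/255 ≈ 255 - 92.000 = 163.000 → 163
= RGB(96, 188, 163)


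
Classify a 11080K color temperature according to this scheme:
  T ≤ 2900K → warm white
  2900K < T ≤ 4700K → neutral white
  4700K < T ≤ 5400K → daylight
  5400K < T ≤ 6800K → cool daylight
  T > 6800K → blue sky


Temperature: 11080K
11080K > 6800K → blue sky
Classification: blue sky


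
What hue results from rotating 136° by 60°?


New hue = (H + rotation) mod 360
New hue = (136 + 60) mod 360
= 196 mod 360
= 196°


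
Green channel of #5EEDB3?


Color: #5EEDB3
R = 5E = 94
G = ED = 237
B = B3 = 179
Green = 237


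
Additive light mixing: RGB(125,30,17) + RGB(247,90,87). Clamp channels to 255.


Additive: each channel = min(255, C₁+C₂)
R: 125+247 = 372 → 255
G: 30+90 = 120 → 120
B: 17+87 = 104 → 104
= RGB(255, 120, 104)


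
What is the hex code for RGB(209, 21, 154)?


R = 209 → D1 (hex)
G = 21 → 15 (hex)
B = 154 → 9A (hex)
Hex = #D1159A


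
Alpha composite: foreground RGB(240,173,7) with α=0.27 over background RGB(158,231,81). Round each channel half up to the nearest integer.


C = α×F + (1-α)×B, with 1-α = 0.73
R: 0.27×240 + 0.73×158 = 64.80 + 115.34 = 180.14 → 180
G: 0.27×173 + 0.73×231 = 46.71 + 168.63 = 215.34 → 215
B: 0.27×7 + 0.73×81 = 1.89 + 59.13 = 61.02 → 61
= RGB(180, 215, 61)


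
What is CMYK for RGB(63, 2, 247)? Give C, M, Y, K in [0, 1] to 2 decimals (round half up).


R'=63/255≈0.2471, G'=2/255≈0.0078, B'=247/255≈0.9686
K = 1 - max(R',G',B') = 1 - 247/255 = 8/255 = 0.03137… → 0.03
(1-R'-K)/(1-K) simplifies to (max-R)/max with max = 247:
C = (247-63)/247 = 184/247 = 0.74493… → 0.74
M = (247-2)/247 = 245/247 = 0.99190… → 0.99
Y = (247-247)/247 = 0/247 = 0 → 0.00
= CMYK(0.74, 0.99, 0.00, 0.03)


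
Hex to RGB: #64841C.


64 → 100 (R)
84 → 132 (G)
1C → 28 (B)
= RGB(100, 132, 28)


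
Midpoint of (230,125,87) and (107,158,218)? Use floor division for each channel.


Midpoint: each channel = ⌊(C₁+C₂)/2⌋
R: ⌊(230+107)/2⌋ = 168
G: ⌊(125+158)/2⌋ = 141
B: ⌊(87+218)/2⌋ = 152
= RGB(168, 141, 152)


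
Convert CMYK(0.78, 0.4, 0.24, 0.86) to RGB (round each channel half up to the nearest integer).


R = 255 × (1-C) × (1-K) = 255 × 0.22 × 0.14 = 7.854 → 8
G = 255 × (1-M) × (1-K) = 255 × 0.60 × 0.14 = 21.42 → 21
B = 255 × (1-Y) × (1-K) = 255 × 0.76 × 0.14 = 27.132 → 27
= RGB(8, 21, 27)


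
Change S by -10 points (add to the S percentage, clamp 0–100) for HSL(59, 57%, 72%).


Original S = 57%
Adjustment = -10 percentage points
New S = 57 + (-10) = 47
Clamp to [0, 100] → 47
= HSL(59°, 47%, 72%)


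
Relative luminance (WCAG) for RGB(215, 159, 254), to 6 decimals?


Linearize each channel (sRGB transfer function): c = v/255; c_lin = c/12.92 if c ≤ 0.04045, else ((c+0.055)/1.055)^2.4
  R: 215/255 ≈ 0.843137 > 0.04045 → ((0.843137+0.055)/1.055)^2.4 ≈ 0.679542
  G: 159/255 ≈ 0.623529 > 0.04045 → ((0.623529+0.055)/1.055)^2.4 ≈ 0.346704
  B: 254/255 ≈ 0.996078 > 0.04045 → ((0.996078+0.055)/1.055)^2.4 ≈ 0.991102
R_lin = 0.679542, G_lin = 0.346704, B_lin = 0.991102
L = 0.2126×R + 0.7152×G + 0.0722×B
L = 0.2126×0.679542 + 0.7152×0.346704 + 0.0722×0.991102
L ≈ 0.463991


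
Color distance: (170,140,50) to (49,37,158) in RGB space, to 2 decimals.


d = √[(R₁-R₂)² + (G₁-G₂)² + (B₁-B₂)²]
d = √[(170-49)² + (140-37)² + (50-158)²]
d = √[14641 + 10609 + 11664]
d = √36914
d ≈ 192.13


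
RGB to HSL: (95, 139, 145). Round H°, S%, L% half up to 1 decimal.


Normalize: R'=95/255≈0.3725, G'=139/255≈0.5451, B'=145/255≈0.5686
Max=145/255, Min=95/255, Δ=Max-Min=50/255
L = (Max+Min)/2 = (145+95)/510 = 240/510 = 0.47058… → L = 47.1%
L ≤ 0.5 → S = Δ/(Max+Min) = 50/(145+95) = 50/240 = 0.20833… → S = 20.8%
(the 1/255 factors cancel in S and H, so raw channel differences can be used)
Max is B' → H = 60 × ((R-G)/Δ + 4) = 60 × ((95-139)/50 + 4)
  -44/50 + 4 = -0.88 + 4 = 3.12
  H = 60 × 3.12 = 187.2° → H = 187.2°
= HSL(187.2°, 20.8%, 47.1%)


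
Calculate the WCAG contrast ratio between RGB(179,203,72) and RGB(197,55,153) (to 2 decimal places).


Linearize each sRGB channel c=v/255: c/12.92 if c ≤ 0.04045 else ((c+0.055)/1.055)^2.4
L = 0.2126×R_lin + 0.7152×G_lin + 0.0722×B_lin
Color 1 (179,203,72):
  R=179: 179/255≈0.7020 > 0.04045 → ((0.7020+0.055)/1.055)^2.4 ≈ 0.45079
  G=203: 203/255≈0.7961 > 0.04045 → ((0.7961+0.055)/1.055)^2.4 ≈ 0.59720
  B=72: 72/255≈0.2824 > 0.04045 → ((0.2824+0.055)/1.055)^2.4 ≈ 0.06480
  L1 = 0.2126×0.45079 + 0.7152×0.59720 + 0.0722×0.06480 ≈ 0.52763
Color 2 (197,55,153):
  R=197: 197/255≈0.7725 > 0.04045 → ((0.7725+0.055)/1.055)^2.4 ≈ 0.55834
  G=55: 55/255≈0.2157 > 0.04045 → ((0.2157+0.055)/1.055)^2.4 ≈ 0.03820
  B=153: 153/255≈0.6000 > 0.04045 → ((0.6000+0.055)/1.055)^2.4 ≈ 0.31855
  L2 = 0.2126×0.55834 + 0.7152×0.03820 + 0.0722×0.31855 ≈ 0.16903
Lighter = 0.52763, Darker = 0.16903
Ratio = (L_lighter + 0.05) / (L_darker + 0.05)
Ratio = (0.52763 + 0.05) / (0.16903 + 0.05) = 0.57763 / 0.21903 ≈ 2.6373
Ratio ≈ 2.64:1


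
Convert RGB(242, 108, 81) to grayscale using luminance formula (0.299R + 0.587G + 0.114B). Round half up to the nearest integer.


Gray = 0.299×R + 0.587×G + 0.114×B
Gray = 0.299×242 + 0.587×108 + 0.114×81
Gray = 72.358 + 63.396 + 9.234
Gray = 144.988 → round half up → 145
Gray = 145


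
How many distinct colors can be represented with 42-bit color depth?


Colors = 2^bits = 2^42
= 4,398,046,511,104 colors


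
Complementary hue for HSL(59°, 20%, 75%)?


Complement = opposite side of color wheel = hue + 180°
H' = (59 + 180) mod 360 = 239°
S and L unchanged.
= HSL(239°, 20%, 75%)


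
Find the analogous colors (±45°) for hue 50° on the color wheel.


Base hue: 50°
Left analog: (50 - 45) mod 360 = 5°
Right analog: (50 + 45) mod 360 = 95°
Analogous hues = 5° and 95°


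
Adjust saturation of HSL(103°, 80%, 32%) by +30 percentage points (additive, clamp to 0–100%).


Original S = 80%
Adjustment = +30 percentage points
New S = 80 + (30) = 110
Clamp to [0, 100] → 100
= HSL(103°, 100%, 32%)


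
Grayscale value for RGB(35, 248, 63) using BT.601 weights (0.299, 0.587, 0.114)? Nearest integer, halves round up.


Gray = 0.299×R + 0.587×G + 0.114×B
Gray = 0.299×35 + 0.587×248 + 0.114×63
Gray = 10.465 + 145.576 + 7.182
Gray = 163.223 → round half up → 163
Gray = 163


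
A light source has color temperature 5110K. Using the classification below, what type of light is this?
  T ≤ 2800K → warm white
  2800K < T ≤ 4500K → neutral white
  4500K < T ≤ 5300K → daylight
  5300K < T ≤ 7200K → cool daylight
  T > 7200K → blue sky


Temperature: 5110K
4500K < 5110K ≤ 5300K → daylight
Classification: daylight


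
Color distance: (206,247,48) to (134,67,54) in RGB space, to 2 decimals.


d = √[(R₁-R₂)² + (G₁-G₂)² + (B₁-B₂)²]
d = √[(206-134)² + (247-67)² + (48-54)²]
d = √[5184 + 32400 + 36]
d = √37620
d ≈ 193.96


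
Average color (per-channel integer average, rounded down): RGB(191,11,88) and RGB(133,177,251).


Midpoint: each channel = ⌊(C₁+C₂)/2⌋
R: ⌊(191+133)/2⌋ = 162
G: ⌊(11+177)/2⌋ = 94
B: ⌊(88+251)/2⌋ = 169
= RGB(162, 94, 169)


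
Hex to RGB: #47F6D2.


47 → 71 (R)
F6 → 246 (G)
D2 → 210 (B)
= RGB(71, 246, 210)


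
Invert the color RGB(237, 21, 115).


Invert: (255-R, 255-G, 255-B)
R: 255-237 = 18
G: 255-21 = 234
B: 255-115 = 140
= RGB(18, 234, 140)


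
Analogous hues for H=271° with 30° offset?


Base hue: 271°
Left analog: (271 - 30) mod 360 = 241°
Right analog: (271 + 30) mod 360 = 301°
Analogous hues = 241° and 301°


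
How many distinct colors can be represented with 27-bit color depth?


Colors = 2^bits = 2^27
= 134,217,728 colors


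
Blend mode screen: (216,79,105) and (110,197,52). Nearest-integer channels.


Screen: C = 255 - (255-A)×(255-B)/255, rounded to nearest integer
R: 255 - (255-216)×(255-110)/255 = 255 - 5655/255 ≈ 255 - 22.176 = 232.824 → 233
G: 255 - (255-79)×(255-197)/255 = 255 - 10208/255 ≈ 255 - 40.031 = 214.969 → 215
B: 255 - (255-105)×(255-52)/255 = 255 - 30450/255 ≈ 255 - 119.412 = 135.588 → 136
= RGB(233, 215, 136)


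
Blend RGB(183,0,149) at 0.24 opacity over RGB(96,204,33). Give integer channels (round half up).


C = α×F + (1-α)×B, with 1-α = 0.76
R: 0.24×183 + 0.76×96 = 43.92 + 72.96 = 116.88 → 117
G: 0.24×0 + 0.76×204 = 0.00 + 155.04 = 155.04 → 155
B: 0.24×149 + 0.76×33 = 35.76 + 25.08 = 60.84 → 61
= RGB(117, 155, 61)


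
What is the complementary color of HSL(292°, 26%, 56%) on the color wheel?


Complement = opposite side of color wheel = hue + 180°
H' = (292 + 180) mod 360 = 112°
S and L unchanged.
= HSL(112°, 26%, 56%)


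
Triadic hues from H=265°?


Triadic: equally spaced at 120° intervals
H1 = 265°
H2 = (265 + 120) mod 360 = 25°
H3 = (265 + 240) mod 360 = 145°
Triadic = 265°, 25°, 145°


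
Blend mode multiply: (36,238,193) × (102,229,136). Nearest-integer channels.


Multiply: C = A×B/255, rounded to nearest integer
R: 36×102/255 = 3672/255 ≈ 14.400 → 14
G: 238×229/255 = 54502/255 ≈ 213.733 → 214
B: 193×136/255 = 26248/255 ≈ 102.933 → 103
= RGB(14, 214, 103)


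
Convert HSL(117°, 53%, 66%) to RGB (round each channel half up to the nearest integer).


H=117°, S=0.53, L=0.66
C = (1-|2L-1|)×S = (1-|0.32|)×0.53 = 0.3604
H' = H/60 = 117/60 ≈ 1.9500; X = C×(1-|H' mod 2 - 1|) = 0.01802
m = L - C/2 = 0.66 - 0.1802 = 0.4798
Sector ⌊H'⌋ = 1 → (R',G',B') = (0.01802, 0.3604, 0.0)
RGB = ((R'+m)×255, (G'+m)×255, (B'+m)×255) = (126.9441, 214.251, 122.349)
Round half up → RGB(127, 214, 122)


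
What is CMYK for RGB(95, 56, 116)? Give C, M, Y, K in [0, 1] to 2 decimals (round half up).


R'=95/255≈0.3725, G'=56/255≈0.2196, B'=116/255≈0.4549
K = 1 - max(R',G',B') = 1 - 116/255 = 139/255 = 0.54509… → 0.55
(1-R'-K)/(1-K) simplifies to (max-R)/max with max = 116:
C = (116-95)/116 = 21/116 = 0.18103… → 0.18
M = (116-56)/116 = 60/116 = 0.51724… → 0.52
Y = (116-116)/116 = 0/116 = 0 → 0.00
= CMYK(0.18, 0.52, 0.00, 0.55)


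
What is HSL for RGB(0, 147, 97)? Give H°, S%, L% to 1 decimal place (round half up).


Normalize: R'=0/255≈0.0000, G'=147/255≈0.5765, B'=97/255≈0.3804
Max=147/255, Min=0/255, Δ=Max-Min=147/255
L = (Max+Min)/2 = (147+0)/510 = 147/510 = 0.28823… → L = 28.8%
L ≤ 0.5 → S = Δ/(Max+Min) = 147/(147+0) = 147/147 = 1 → S = 100.0%
(the 1/255 factors cancel in S and H, so raw channel differences can be used)
Max is G' → H = 60 × ((B-R)/Δ + 2) = 60 × ((97-0)/147 + 2)
  97/147 + 2 = 0.6598… + 2 = 2.6598…
  H = 60 × 2.6598… = 159.591…° → H = 159.6°
= HSL(159.6°, 100.0%, 28.8%)


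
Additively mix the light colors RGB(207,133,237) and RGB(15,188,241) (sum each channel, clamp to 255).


Additive: each channel = min(255, C₁+C₂)
R: 207+15 = 222 → 222
G: 133+188 = 321 → 255
B: 237+241 = 478 → 255
= RGB(222, 255, 255)


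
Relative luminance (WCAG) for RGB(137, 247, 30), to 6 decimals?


Linearize each channel (sRGB transfer function): c = v/255; c_lin = c/12.92 if c ≤ 0.04045, else ((c+0.055)/1.055)^2.4
  R: 137/255 ≈ 0.537255 > 0.04045 → ((0.537255+0.055)/1.055)^2.4 ≈ 0.250158
  G: 247/255 ≈ 0.968627 > 0.04045 → ((0.968627+0.055)/1.055)^2.4 ≈ 0.930111
  B: 30/255 ≈ 0.117647 > 0.04045 → ((0.117647+0.055)/1.055)^2.4 ≈ 0.012983
R_lin = 0.250158, G_lin = 0.930111, B_lin = 0.012983
L = 0.2126×R + 0.7152×G + 0.0722×B
L = 0.2126×0.250158 + 0.7152×0.930111 + 0.0722×0.012983
L ≈ 0.719336


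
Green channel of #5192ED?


Color: #5192ED
R = 51 = 81
G = 92 = 146
B = ED = 237
Green = 146


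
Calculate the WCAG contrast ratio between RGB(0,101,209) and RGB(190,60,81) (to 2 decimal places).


Linearize each sRGB channel c=v/255: c/12.92 if c ≤ 0.04045 else ((c+0.055)/1.055)^2.4
L = 0.2126×R_lin + 0.7152×G_lin + 0.0722×B_lin
Color 1 (0,101,209):
  R=0: 0/255≈0.0000 ≤ 0.04045 → 0.0000/12.92 ≈ 0.00000
  G=101: 101/255≈0.3961 > 0.04045 → ((0.3961+0.055)/1.055)^2.4 ≈ 0.13014
  B=209: 209/255≈0.8196 > 0.04045 → ((0.8196+0.055)/1.055)^2.4 ≈ 0.63760
  L1 = 0.2126×0.00000 + 0.7152×0.13014 + 0.0722×0.63760 ≈ 0.13911
Color 2 (190,60,81):
  R=190: 190/255≈0.7451 > 0.04045 → ((0.7451+0.055)/1.055)^2.4 ≈ 0.51492
  G=60: 60/255≈0.2353 > 0.04045 → ((0.2353+0.055)/1.055)^2.4 ≈ 0.04519
  B=81: 81/255≈0.3176 > 0.04045 → ((0.3176+0.055)/1.055)^2.4 ≈ 0.08228
  L2 = 0.2126×0.51492 + 0.7152×0.04519 + 0.0722×0.08228 ≈ 0.14773
Lighter = 0.14773, Darker = 0.13911
Ratio = (L_lighter + 0.05) / (L_darker + 0.05)
Ratio = (0.14773 + 0.05) / (0.13911 + 0.05) = 0.19773 / 0.18911 ≈ 1.0456
Ratio ≈ 1.05:1


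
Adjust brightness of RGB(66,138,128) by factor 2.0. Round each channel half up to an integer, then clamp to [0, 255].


Multiply each channel by 2.0, round half up, clamp to [0, 255]
R: 66×2.0 = 132
G: 138×2.0 = 276 → clamp → 255
B: 128×2.0 = 256 → clamp → 255
= RGB(132, 255, 255)


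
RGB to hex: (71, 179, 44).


R = 71 → 47 (hex)
G = 179 → B3 (hex)
B = 44 → 2C (hex)
Hex = #47B32C


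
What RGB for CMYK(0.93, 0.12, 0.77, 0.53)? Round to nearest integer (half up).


R = 255 × (1-C) × (1-K) = 255 × 0.07 × 0.47 = 8.3895 → 8
G = 255 × (1-M) × (1-K) = 255 × 0.88 × 0.47 = 105.468 → 105
B = 255 × (1-Y) × (1-K) = 255 × 0.23 × 0.47 = 27.5655 → 28
= RGB(8, 105, 28)


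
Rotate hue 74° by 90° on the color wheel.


New hue = (H + rotation) mod 360
New hue = (74 + 90) mod 360
= 164 mod 360
= 164°


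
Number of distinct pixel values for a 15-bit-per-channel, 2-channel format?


Total bits = 15 bits/channel × 2 channels = 30 bits
Distinct pixel values = 2^30
= 1,073,741,824 pixel values


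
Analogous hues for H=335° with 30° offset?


Base hue: 335°
Left analog: (335 - 30) mod 360 = 305°
Right analog: (335 + 30) mod 360 = 5°
Analogous hues = 305° and 5°


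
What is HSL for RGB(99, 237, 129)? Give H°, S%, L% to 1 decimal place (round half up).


Normalize: R'=99/255≈0.3882, G'=237/255≈0.9294, B'=129/255≈0.5059
Max=237/255, Min=99/255, Δ=Max-Min=138/255
L = (Max+Min)/2 = (237+99)/510 = 336/510 = 0.65882… → L = 65.9%
L > 0.5 → S = Δ/(2-Max-Min) = 138/(510-237-99) = 138/174 = 0.79310… → S = 79.3%
(the 1/255 factors cancel in S and H, so raw channel differences can be used)
Max is G' → H = 60 × ((B-R)/Δ + 2) = 60 × ((129-99)/138 + 2)
  30/138 + 2 = 0.2173… + 2 = 2.2173…
  H = 60 × 2.2173… = 133.043…° → H = 133.0°
= HSL(133.0°, 79.3%, 65.9%)


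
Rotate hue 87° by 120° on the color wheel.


New hue = (H + rotation) mod 360
New hue = (87 + 120) mod 360
= 207 mod 360
= 207°


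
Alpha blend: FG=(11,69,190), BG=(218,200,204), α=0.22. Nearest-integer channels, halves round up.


C = α×F + (1-α)×B, with 1-α = 0.78
R: 0.22×11 + 0.78×218 = 2.42 + 170.04 = 172.46 → 172
G: 0.22×69 + 0.78×200 = 15.18 + 156.00 = 171.18 → 171
B: 0.22×190 + 0.78×204 = 41.80 + 159.12 = 200.92 → 201
= RGB(172, 171, 201)


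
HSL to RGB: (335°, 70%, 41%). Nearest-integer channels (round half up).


H=335°, S=0.70, L=0.41
C = (1-|2L-1|)×S = (1-|-0.18|)×0.70 = 0.574
H' = H/60 = 335/60 ≈ 5.5833; X = C×(1-|H' mod 2 - 1|) ≈ 0.2392
m = L - C/2 = 0.41 - 0.287 = 0.123
Sector ⌊H'⌋ = 5 → (R',G',B') = (0.574, 0.0, ≈0.2392)
RGB = ((R'+m)×255, (G'+m)×255, (B'+m)×255) = (177.735, 31.365, 92.3525)
Round half up → RGB(178, 31, 92)


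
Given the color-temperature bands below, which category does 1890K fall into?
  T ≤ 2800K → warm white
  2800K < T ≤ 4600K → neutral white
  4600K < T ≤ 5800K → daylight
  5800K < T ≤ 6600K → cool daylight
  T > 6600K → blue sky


Temperature: 1890K
1890K ≤ 2800K → warm white
Classification: warm white


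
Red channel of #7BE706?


Color: #7BE706
R = 7B = 123
G = E7 = 231
B = 06 = 6
Red = 123


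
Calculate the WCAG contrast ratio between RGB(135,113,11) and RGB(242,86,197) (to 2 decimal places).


Linearize each sRGB channel c=v/255: c/12.92 if c ≤ 0.04045 else ((c+0.055)/1.055)^2.4
L = 0.2126×R_lin + 0.7152×G_lin + 0.0722×B_lin
Color 1 (135,113,11):
  R=135: 135/255≈0.5294 > 0.04045 → ((0.5294+0.055)/1.055)^2.4 ≈ 0.24228
  G=113: 113/255≈0.4431 > 0.04045 → ((0.4431+0.055)/1.055)^2.4 ≈ 0.16513
  B=11: 11/255≈0.0431 > 0.04045 → ((0.0431+0.055)/1.055)^2.4 ≈ 0.00335
  L1 = 0.2126×0.24228 + 0.7152×0.16513 + 0.0722×0.00335 ≈ 0.16985
Color 2 (242,86,197):
  R=242: 242/255≈0.9490 > 0.04045 → ((0.9490+0.055)/1.055)^2.4 ≈ 0.88792
  G=86: 86/255≈0.3373 > 0.04045 → ((0.3373+0.055)/1.055)^2.4 ≈ 0.09306
  B=197: 197/255≈0.7725 > 0.04045 → ((0.7725+0.055)/1.055)^2.4 ≈ 0.55834
  L2 = 0.2126×0.88792 + 0.7152×0.09306 + 0.0722×0.55834 ≈ 0.29564
Lighter = 0.29564, Darker = 0.16985
Ratio = (L_lighter + 0.05) / (L_darker + 0.05)
Ratio = (0.29564 + 0.05) / (0.16985 + 0.05) = 0.34564 / 0.21985 ≈ 1.5721
Ratio ≈ 1.57:1


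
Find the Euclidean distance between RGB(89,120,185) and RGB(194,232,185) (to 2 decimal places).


d = √[(R₁-R₂)² + (G₁-G₂)² + (B₁-B₂)²]
d = √[(89-194)² + (120-232)² + (185-185)²]
d = √[11025 + 12544 + 0]
d = √23569
d ≈ 153.52


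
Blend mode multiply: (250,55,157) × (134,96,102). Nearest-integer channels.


Multiply: C = A×B/255, rounded to nearest integer
R: 250×134/255 = 33500/255 ≈ 131.373 → 131
G: 55×96/255 = 5280/255 ≈ 20.706 → 21
B: 157×102/255 = 16014/255 ≈ 62.800 → 63
= RGB(131, 21, 63)


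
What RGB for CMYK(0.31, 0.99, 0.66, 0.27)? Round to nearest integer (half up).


R = 255 × (1-C) × (1-K) = 255 × 0.69 × 0.73 = 128.4435 → 128
G = 255 × (1-M) × (1-K) = 255 × 0.01 × 0.73 = 1.8615 → 2
B = 255 × (1-Y) × (1-K) = 255 × 0.34 × 0.73 = 63.291 → 63
= RGB(128, 2, 63)


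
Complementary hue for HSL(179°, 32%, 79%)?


Complement = opposite side of color wheel = hue + 180°
H' = (179 + 180) mod 360 = 359°
S and L unchanged.
= HSL(359°, 32%, 79%)


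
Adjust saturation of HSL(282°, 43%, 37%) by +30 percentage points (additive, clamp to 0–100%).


Original S = 43%
Adjustment = +30 percentage points
New S = 43 + (30) = 73
Clamp to [0, 100] → 73
= HSL(282°, 73%, 37%)


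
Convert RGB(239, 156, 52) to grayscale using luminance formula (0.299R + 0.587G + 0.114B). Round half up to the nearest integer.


Gray = 0.299×R + 0.587×G + 0.114×B
Gray = 0.299×239 + 0.587×156 + 0.114×52
Gray = 71.461 + 91.572 + 5.928
Gray = 168.961 → round half up → 169
Gray = 169


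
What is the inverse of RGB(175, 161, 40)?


Invert: (255-R, 255-G, 255-B)
R: 255-175 = 80
G: 255-161 = 94
B: 255-40 = 215
= RGB(80, 94, 215)


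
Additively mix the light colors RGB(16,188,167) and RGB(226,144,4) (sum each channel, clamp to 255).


Additive: each channel = min(255, C₁+C₂)
R: 16+226 = 242 → 242
G: 188+144 = 332 → 255
B: 167+4 = 171 → 171
= RGB(242, 255, 171)


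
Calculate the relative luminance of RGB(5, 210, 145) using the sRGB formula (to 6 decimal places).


Linearize each channel (sRGB transfer function): c = v/255; c_lin = c/12.92 if c ≤ 0.04045, else ((c+0.055)/1.055)^2.4
  R: 5/255 ≈ 0.019608 ≤ 0.04045 → 0.019608/12.92 ≈ 0.001518
  G: 210/255 ≈ 0.823529 > 0.04045 → ((0.823529+0.055)/1.055)^2.4 ≈ 0.644480
  B: 145/255 ≈ 0.568627 > 0.04045 → ((0.568627+0.055)/1.055)^2.4 ≈ 0.283149
R_lin = 0.001518, G_lin = 0.644480, B_lin = 0.283149
L = 0.2126×R + 0.7152×G + 0.0722×B
L = 0.2126×0.001518 + 0.7152×0.644480 + 0.0722×0.283149
L ≈ 0.481698


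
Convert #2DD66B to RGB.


2D → 45 (R)
D6 → 214 (G)
6B → 107 (B)
= RGB(45, 214, 107)


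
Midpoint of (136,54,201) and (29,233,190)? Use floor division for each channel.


Midpoint: each channel = ⌊(C₁+C₂)/2⌋
R: ⌊(136+29)/2⌋ = 82
G: ⌊(54+233)/2⌋ = 143
B: ⌊(201+190)/2⌋ = 195
= RGB(82, 143, 195)


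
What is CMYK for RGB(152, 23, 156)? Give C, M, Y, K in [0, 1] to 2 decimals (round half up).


R'=152/255≈0.5961, G'=23/255≈0.0902, B'=156/255≈0.6118
K = 1 - max(R',G',B') = 1 - 156/255 = 99/255 = 0.38823… → 0.39
(1-R'-K)/(1-K) simplifies to (max-R)/max with max = 156:
C = (156-152)/156 = 4/156 = 0.02564… → 0.03
M = (156-23)/156 = 133/156 = 0.85256… → 0.85
Y = (156-156)/156 = 0/156 = 0 → 0.00
= CMYK(0.03, 0.85, 0.00, 0.39)


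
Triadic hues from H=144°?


Triadic: equally spaced at 120° intervals
H1 = 144°
H2 = (144 + 120) mod 360 = 264°
H3 = (144 + 240) mod 360 = 24°
Triadic = 144°, 264°, 24°


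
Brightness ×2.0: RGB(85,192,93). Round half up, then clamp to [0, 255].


Multiply each channel by 2.0, round half up, clamp to [0, 255]
R: 85×2.0 = 170
G: 192×2.0 = 384 → clamp → 255
B: 93×2.0 = 186
= RGB(170, 255, 186)


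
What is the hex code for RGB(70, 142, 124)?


R = 70 → 46 (hex)
G = 142 → 8E (hex)
B = 124 → 7C (hex)
Hex = #468E7C


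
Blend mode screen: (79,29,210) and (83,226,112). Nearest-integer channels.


Screen: C = 255 - (255-A)×(255-B)/255, rounded to nearest integer
R: 255 - (255-79)×(255-83)/255 = 255 - 30272/255 ≈ 255 - 118.714 = 136.286 → 136
G: 255 - (255-29)×(255-226)/255 = 255 - 6554/255 ≈ 255 - 25.702 = 229.298 → 229
B: 255 - (255-210)×(255-112)/255 = 255 - 6435/255 ≈ 255 - 25.235 = 229.765 → 230
= RGB(136, 229, 230)


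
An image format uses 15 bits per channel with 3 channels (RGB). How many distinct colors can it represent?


Total bits = 15 bits/channel × 3 channels = 45 bits
Distinct colors = 2^45
= 35,184,372,088,832 colors


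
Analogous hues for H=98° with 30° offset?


Base hue: 98°
Left analog: (98 - 30) mod 360 = 68°
Right analog: (98 + 30) mod 360 = 128°
Analogous hues = 68° and 128°


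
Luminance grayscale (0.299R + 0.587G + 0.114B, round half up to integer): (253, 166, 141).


Gray = 0.299×R + 0.587×G + 0.114×B
Gray = 0.299×253 + 0.587×166 + 0.114×141
Gray = 75.647 + 97.442 + 16.074
Gray = 189.163 → round half up → 189
Gray = 189


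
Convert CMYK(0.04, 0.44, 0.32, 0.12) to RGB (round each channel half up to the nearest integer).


R = 255 × (1-C) × (1-K) = 255 × 0.96 × 0.88 = 215.424 → 215
G = 255 × (1-M) × (1-K) = 255 × 0.56 × 0.88 = 125.664 → 126
B = 255 × (1-Y) × (1-K) = 255 × 0.68 × 0.88 = 152.592 → 153
= RGB(215, 126, 153)


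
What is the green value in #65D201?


Color: #65D201
R = 65 = 101
G = D2 = 210
B = 01 = 1
Green = 210


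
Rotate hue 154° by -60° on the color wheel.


New hue = (H + rotation) mod 360
New hue = (154 -60) mod 360
= 94 mod 360
= 94°


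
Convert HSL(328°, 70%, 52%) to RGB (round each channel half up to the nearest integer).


H=328°, S=0.70, L=0.52
C = (1-|2L-1|)×S = (1-|0.04|)×0.70 = 0.672
H' = H/60 = 328/60 ≈ 5.4667; X = C×(1-|H' mod 2 - 1|) = 0.3584
m = L - C/2 = 0.52 - 0.336 = 0.184
Sector ⌊H'⌋ = 5 → (R',G',B') = (0.672, 0.0, 0.3584)
RGB = ((R'+m)×255, (G'+m)×255, (B'+m)×255) = (218.28, 46.92, 138.312)
Round half up → RGB(218, 47, 138)


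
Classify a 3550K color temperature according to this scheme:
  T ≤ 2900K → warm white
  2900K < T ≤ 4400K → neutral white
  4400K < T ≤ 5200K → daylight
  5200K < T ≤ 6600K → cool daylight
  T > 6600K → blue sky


Temperature: 3550K
2900K < 3550K ≤ 4400K → neutral white
Classification: neutral white


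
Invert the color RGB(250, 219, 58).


Invert: (255-R, 255-G, 255-B)
R: 255-250 = 5
G: 255-219 = 36
B: 255-58 = 197
= RGB(5, 36, 197)


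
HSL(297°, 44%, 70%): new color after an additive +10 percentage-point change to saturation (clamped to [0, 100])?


Original S = 44%
Adjustment = +10 percentage points
New S = 44 + (10) = 54
Clamp to [0, 100] → 54
= HSL(297°, 54%, 70%)


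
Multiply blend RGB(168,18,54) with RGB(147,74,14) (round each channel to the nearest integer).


Multiply: C = A×B/255, rounded to nearest integer
R: 168×147/255 = 24696/255 ≈ 96.847 → 97
G: 18×74/255 = 1332/255 ≈ 5.224 → 5
B: 54×14/255 = 756/255 ≈ 2.965 → 3
= RGB(97, 5, 3)
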